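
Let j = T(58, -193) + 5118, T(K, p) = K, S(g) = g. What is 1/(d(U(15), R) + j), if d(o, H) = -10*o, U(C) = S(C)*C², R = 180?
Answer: -1/28574 ≈ -3.4997e-5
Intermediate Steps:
U(C) = C³ (U(C) = C*C² = C³)
j = 5176 (j = 58 + 5118 = 5176)
1/(d(U(15), R) + j) = 1/(-10*15³ + 5176) = 1/(-10*3375 + 5176) = 1/(-33750 + 5176) = 1/(-28574) = -1/28574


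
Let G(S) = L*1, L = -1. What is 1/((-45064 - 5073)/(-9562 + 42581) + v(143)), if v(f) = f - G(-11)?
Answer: 33019/4704599 ≈ 0.0070185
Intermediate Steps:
G(S) = -1 (G(S) = -1*1 = -1)
v(f) = 1 + f (v(f) = f - 1*(-1) = f + 1 = 1 + f)
1/((-45064 - 5073)/(-9562 + 42581) + v(143)) = 1/((-45064 - 5073)/(-9562 + 42581) + (1 + 143)) = 1/(-50137/33019 + 144) = 1/(4704599/33019) = 33019/4704599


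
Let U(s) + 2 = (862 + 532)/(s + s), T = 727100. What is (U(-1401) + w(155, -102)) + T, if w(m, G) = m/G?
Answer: 34634490049/47634 ≈ 7.2710e+5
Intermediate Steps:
U(s) = -2 + 697/s (U(s) = -2 + (862 + 532)/(s + s) = -2 + 1394/((2*s)) = -2 + 1394*(1/(2*s)) = -2 + 697/s)
(U(-1401) + w(155, -102)) + T = ((-2 + 697/(-1401)) + 155/(-102)) + 727100 = ((-2 + 697*(-1/1401)) + 155*(-1/102)) + 727100 = ((-2 - 697/1401) - 155/102) + 727100 = (-3499/1401 - 155/102) + 727100 = -191351/47634 + 727100 = 34634490049/47634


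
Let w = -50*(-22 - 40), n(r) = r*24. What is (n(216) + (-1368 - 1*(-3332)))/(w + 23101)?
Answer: 7148/26201 ≈ 0.27281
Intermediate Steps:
n(r) = 24*r
w = 3100 (w = -50*(-62) = 3100)
(n(216) + (-1368 - 1*(-3332)))/(w + 23101) = (24*216 + (-1368 - 1*(-3332)))/(3100 + 23101) = (5184 + (-1368 + 3332))/26201 = (5184 + 1964)*(1/26201) = 7148*(1/26201) = 7148/26201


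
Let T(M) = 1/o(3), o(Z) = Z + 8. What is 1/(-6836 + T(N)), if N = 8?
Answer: -11/75195 ≈ -0.00014629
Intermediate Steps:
o(Z) = 8 + Z
T(M) = 1/11 (T(M) = 1/(8 + 3) = 1/11)
1/(-6836 + T(N)) = 1/(-6836 + 1/11) = 1/(-75195/11) = -11/75195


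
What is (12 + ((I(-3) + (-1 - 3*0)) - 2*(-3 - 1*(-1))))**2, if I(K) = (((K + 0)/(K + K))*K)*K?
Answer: 1521/4 ≈ 380.25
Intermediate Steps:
I(K) = K**2/2 (I(K) = ((K/((2*K)))*K)*K = ((K*(1/(2*K)))*K)*K = (K/2)*K = K**2/2)
(12 + ((I(-3) + (-1 - 3*0)) - 2*(-3 - 1*(-1))))**2 = (12 + (((1/2)*(-3)**2 + (-1 - 3*0)) - 2*(-3 - 1*(-1))))**2 = (12 + (((1/2)*9 + (-1 + 0)) - 2*(-3 + 1)))**2 = (12 + ((9/2 - 1) - 2*(-2)))**2 = (12 + (7/2 + 4))**2 = (12 + 15/2)**2 = (39/2)**2 = 1521/4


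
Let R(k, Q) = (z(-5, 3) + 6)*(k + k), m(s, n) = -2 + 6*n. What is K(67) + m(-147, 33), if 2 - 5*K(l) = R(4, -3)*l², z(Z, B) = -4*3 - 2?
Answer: 288278/5 ≈ 57656.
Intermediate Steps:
z(Z, B) = -14 (z(Z, B) = -12 - 2 = -14)
R(k, Q) = -16*k (R(k, Q) = (-14 + 6)*(k + k) = -16*k)
K(l) = ⅖ + 64*l²/5 (K(l) = ⅖ - (-16*4)*l²/5 = ⅖ - (-64)*l²/5 = ⅖ + 64*l²/5)
K(67) + m(-147, 33) = (⅖ + (64/5)*67²) + (-2 + 6*33) = (⅖ + (64/5)*4489) + (-2 + 198) = (⅖ + 287296/5) + 196 = 287298/5 + 196 = 288278/5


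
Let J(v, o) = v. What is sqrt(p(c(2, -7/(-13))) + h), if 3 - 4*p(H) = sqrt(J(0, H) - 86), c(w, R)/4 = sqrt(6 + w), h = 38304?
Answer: sqrt(153219 - I*sqrt(86))/2 ≈ 195.72 - 0.0059229*I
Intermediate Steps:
c(w, R) = 4*sqrt(6 + w)
p(H) = 3/4 - I*sqrt(86)/4 (p(H) = 3/4 - sqrt(0 - 86)/4 = 3/4 - I*sqrt(86)/4)
sqrt(p(c(2, -7/(-13))) + h) = sqrt((3/4 - I*sqrt(86)/4) + 38304) = sqrt(153219/4 - I*sqrt(86)/4)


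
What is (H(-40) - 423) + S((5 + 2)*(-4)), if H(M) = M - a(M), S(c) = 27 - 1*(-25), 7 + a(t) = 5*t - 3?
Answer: -201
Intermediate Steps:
a(t) = -10 + 5*t (a(t) = -7 + (5*t - 3) = -7 + (-3 + 5*t) = -10 + 5*t)
S(c) = 52 (S(c) = 27 + 25 = 52)
H(M) = 10 - 4*M (H(M) = M - (-10 + 5*M) = M + (10 - 5*M) = 10 - 4*M)
(H(-40) - 423) + S((5 + 2)*(-4)) = ((10 - 4*(-40)) - 423) + 52 = ((10 + 160) - 423) + 52 = (170 - 423) + 52 = -253 + 52 = -201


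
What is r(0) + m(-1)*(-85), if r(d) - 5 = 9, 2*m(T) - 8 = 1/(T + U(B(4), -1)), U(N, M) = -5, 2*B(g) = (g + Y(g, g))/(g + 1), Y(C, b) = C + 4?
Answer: -3827/12 ≈ -318.92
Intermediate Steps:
Y(C, b) = 4 + C
B(g) = (4 + 2*g)/(2*(1 + g)) (B(g) = ((g + (4 + g))/(g + 1))/2 = ((4 + 2*g)/(1 + g))/2 = (4 + 2*g)/(2*(1 + g)))
m(T) = 4 + 1/(2*(-5 + T)) (m(T) = 4 + 1/(2*(T - 5)) = 4 + 1/(2*(-5 + T)))
r(d) = 14 (r(d) = 5 + 9 = 14)
r(0) + m(-1)*(-85) = 14 + ((-39 + 8*(-1))/(2*(-5 - 1)))*(-85) = 14 + ((1/2)*(-39 - 8)/(-6))*(-85) = 14 + ((1/2)*(-1/6)*(-47))*(-85) = 14 + (47/12)*(-85) = 14 - 3995/12 = -3827/12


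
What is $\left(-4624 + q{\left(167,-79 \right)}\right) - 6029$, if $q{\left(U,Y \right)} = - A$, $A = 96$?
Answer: $-10749$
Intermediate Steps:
$q{\left(U,Y \right)} = -96$ ($q{\left(U,Y \right)} = \left(-1\right) 96 = -96$)
$\left(-4624 + q{\left(167,-79 \right)}\right) - 6029 = \left(-4624 - 96\right) - 6029 = -4720 - 6029 = -10749$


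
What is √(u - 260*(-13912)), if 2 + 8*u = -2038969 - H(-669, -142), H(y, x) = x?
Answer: √53796262/4 ≈ 1833.6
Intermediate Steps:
u = -2038829/8 (u = -¼ + (-2038969 - 1*(-142))/8 = -¼ + (-2038969 + 142)/8 = -¼ + (⅛)*(-2038827) = -¼ - 2038827/8 = -2038829/8 ≈ -2.5485e+5)
√(u - 260*(-13912)) = √(-2038829/8 - 260*(-13912)) = √(-2038829/8 + 3617120) = √(26898131/8) = √53796262/4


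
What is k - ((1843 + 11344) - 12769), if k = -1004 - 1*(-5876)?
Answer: 4454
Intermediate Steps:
k = 4872 (k = -1004 + 5876 = 4872)
k - ((1843 + 11344) - 12769) = 4872 - ((1843 + 11344) - 12769) = 4872 - (13187 - 12769) = 4872 - 1*418 = 4872 - 418 = 4454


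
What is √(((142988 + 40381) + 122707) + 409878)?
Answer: √715954 ≈ 846.14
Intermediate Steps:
√(((142988 + 40381) + 122707) + 409878) = √((183369 + 122707) + 409878) = √(306076 + 409878) = √715954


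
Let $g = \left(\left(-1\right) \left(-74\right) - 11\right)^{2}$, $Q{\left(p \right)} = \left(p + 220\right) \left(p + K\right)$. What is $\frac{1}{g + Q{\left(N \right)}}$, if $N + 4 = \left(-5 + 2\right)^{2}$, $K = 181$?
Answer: $\frac{1}{45819} \approx 2.1825 \cdot 10^{-5}$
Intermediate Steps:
$N = 5$ ($N = -4 + \left(-5 + 2\right)^{2} = -4 + \left(-3\right)^{2} = -4 + 9 = 5$)
$Q{\left(p \right)} = \left(181 + p\right) \left(220 + p\right)$ ($Q{\left(p \right)} = \left(p + 220\right) \left(p + 181\right) = \left(220 + p\right) \left(181 + p\right) = \left(181 + p\right) \left(220 + p\right)$)
$g = 3969$ ($g = \left(74 - 11\right)^{2} = 63^{2} = 3969$)
$\frac{1}{g + Q{\left(N \right)}} = \frac{1}{3969 + \left(39820 + 5^{2} + 401 \cdot 5\right)} = \frac{1}{3969 + \left(39820 + 25 + 2005\right)} = \frac{1}{3969 + 41850} = \frac{1}{45819}$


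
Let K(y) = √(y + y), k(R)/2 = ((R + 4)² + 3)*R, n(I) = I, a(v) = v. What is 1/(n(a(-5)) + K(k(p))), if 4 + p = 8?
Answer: 5/1047 + 4*√67/1047 ≈ 0.036047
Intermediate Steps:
p = 4 (p = -4 + 8 = 4)
k(R) = 2*R*(3 + (4 + R)²) (k(R) = 2*(((R + 4)² + 3)*R) = 2*(((4 + R)² + 3)*R) = 2*((3 + (4 + R)²)*R) = 2*(R*(3 + (4 + R)²)) = 2*R*(3 + (4 + R)²))
K(y) = √2*√y (K(y) = √(2*y) = √2*√y)
1/(n(a(-5)) + K(k(p))) = 1/(-5 + √2*√(2*4*(3 + (4 + 4)²))) = 1/(-5 + √2*√(2*4*(3 + 8²))) = 1/(-5 + √2*√(2*4*(3 + 64))) = 1/(-5 + √2*√(2*4*67)) = 1/(-5 + √2*√536) = 1/(-5 + √2*(2*√134)) = 1/(-5 + 4*√67)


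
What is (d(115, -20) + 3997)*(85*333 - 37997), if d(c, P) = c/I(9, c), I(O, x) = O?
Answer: -349764896/9 ≈ -3.8863e+7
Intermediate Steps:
d(c, P) = c/9
(d(115, -20) + 3997)*(85*333 - 37997) = ((⅑)*115 + 3997)*(85*333 - 37997) = (115/9 + 3997)*(28305 - 37997) = (36088/9)*(-9692) = -349764896/9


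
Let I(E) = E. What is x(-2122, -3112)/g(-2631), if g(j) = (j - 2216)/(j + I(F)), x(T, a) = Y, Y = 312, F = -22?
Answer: 827736/4847 ≈ 170.77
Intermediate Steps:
x(T, a) = 312
g(j) = (-2216 + j)/(-22 + j) (g(j) = (j - 2216)/(j - 22) = (-2216 + j)/(-22 + j))
x(-2122, -3112)/g(-2631) = 312/(((-2216 - 2631)/(-22 - 2631))) = 312/((-4847/(-2653))) = 312/((-1/2653*(-4847))) = 312/(4847/2653) = 312*(2653/4847) = 827736/4847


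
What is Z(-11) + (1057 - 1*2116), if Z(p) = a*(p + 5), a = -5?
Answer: -1029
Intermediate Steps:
Z(p) = -25 - 5*p (Z(p) = -5*(p + 5) = -5*(5 + p) = -25 - 5*p)
Z(-11) + (1057 - 1*2116) = (-25 - 5*(-11)) + (1057 - 1*2116) = (-25 + 55) + (1057 - 2116) = 30 - 1059 = -1029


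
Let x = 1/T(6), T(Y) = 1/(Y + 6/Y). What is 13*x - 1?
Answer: 90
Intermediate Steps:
x = 7 (x = 1/(6/(6 + 6²)) = 1/(6/(6 + 36)) = 1/(6/42) = 1/(6*(1/42)) = 1/(⅐) = 7)
13*x - 1 = 13*7 - 1 = 91 - 1 = 90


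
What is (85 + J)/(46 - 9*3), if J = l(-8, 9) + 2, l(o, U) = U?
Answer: 96/19 ≈ 5.0526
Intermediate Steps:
J = 11 (J = 9 + 2 = 11)
(85 + J)/(46 - 9*3) = (85 + 11)/(46 - 9*3) = 96/(46 - 27) = 96/19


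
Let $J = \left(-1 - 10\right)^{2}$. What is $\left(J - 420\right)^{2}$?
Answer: $89401$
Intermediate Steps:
$J = 121$ ($J = \left(-11\right)^{2} = 121$)
$\left(J - 420\right)^{2} = \left(121 - 420\right)^{2} = \left(-299\right)^{2} = 89401$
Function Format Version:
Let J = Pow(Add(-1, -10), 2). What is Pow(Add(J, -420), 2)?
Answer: 89401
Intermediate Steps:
J = 121 (J = Pow(-11, 2) = 121)
Pow(Add(J, -420), 2) = Pow(Add(121, -420), 2) = Pow(-299, 2) = 89401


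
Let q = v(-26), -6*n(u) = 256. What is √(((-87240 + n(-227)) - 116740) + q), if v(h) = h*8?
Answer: 2*I*√459519/3 ≈ 451.92*I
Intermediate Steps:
n(u) = -128/3 (n(u) = -⅙*256 = -128/3)
v(h) = 8*h
q = -208 (q = 8*(-26) = -208)
√(((-87240 + n(-227)) - 116740) + q) = √(((-87240 - 128/3) - 116740) - 208) = √((-261848/3 - 116740) - 208) = √(-612068/3 - 208) = √(-612692/3) = 2*I*√459519/3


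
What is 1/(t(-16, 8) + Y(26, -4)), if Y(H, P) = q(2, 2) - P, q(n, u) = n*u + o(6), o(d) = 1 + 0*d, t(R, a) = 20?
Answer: 1/29 ≈ 0.034483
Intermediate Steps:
o(d) = 1 (o(d) = 1 + 0 = 1)
q(n, u) = 1 + n*u (q(n, u) = n*u + 1 = 1 + n*u)
Y(H, P) = 5 - P (Y(H, P) = (1 + 2*2) - P = (1 + 4) - P = 5 - P)
1/(t(-16, 8) + Y(26, -4)) = 1/(20 + (5 - 1*(-4))) = 1/(20 + (5 + 4)) = 1/(20 + 9) = 1/29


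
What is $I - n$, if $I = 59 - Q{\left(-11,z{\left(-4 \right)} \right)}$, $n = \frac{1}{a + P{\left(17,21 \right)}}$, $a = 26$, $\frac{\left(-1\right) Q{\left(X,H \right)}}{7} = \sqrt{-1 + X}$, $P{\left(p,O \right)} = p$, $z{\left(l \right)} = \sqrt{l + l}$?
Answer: $\frac{2536}{43} + 14 i \sqrt{3} \approx 58.977 + 24.249 i$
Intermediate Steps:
$z{\left(l \right)} = \sqrt{2} \sqrt{l}$ ($z{\left(l \right)} = \sqrt{2 l} = \sqrt{2} \sqrt{l}$)
$Q{\left(X,H \right)} = - 7 \sqrt{-1 + X}$
$n = \frac{1}{43}$ ($n = \frac{1}{26 + 17} = \frac{1}{43} \approx 0.023256$)
$I = 59 + 14 i \sqrt{3}$ ($I = 59 - - 7 \sqrt{-1 - 11} = 59 - - 7 \sqrt{-12} = 59 - - 7 \cdot 2 i \sqrt{3} = 59 - - 14 i \sqrt{3} = 59 + 14 i \sqrt{3} \approx 59.0 + 24.249 i$)
$I - n = \left(59 + 14 i \sqrt{3}\right) - \frac{1}{43} = \frac{2536}{43} + 14 i \sqrt{3}$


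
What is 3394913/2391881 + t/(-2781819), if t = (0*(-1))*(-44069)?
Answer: 3394913/2391881 ≈ 1.4193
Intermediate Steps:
t = 0 (t = 0*(-44069) = 0)
3394913/2391881 + t/(-2781819) = 3394913/2391881 + 0/(-2781819) = 3394913*(1/2391881) + 0*(-1/2781819) = 3394913/2391881 + 0 = 3394913/2391881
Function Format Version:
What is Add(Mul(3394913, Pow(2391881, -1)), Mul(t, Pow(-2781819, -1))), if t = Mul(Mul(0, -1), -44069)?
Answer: Rational(3394913, 2391881) ≈ 1.4193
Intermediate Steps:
t = 0 (t = Mul(0, -44069) = 0)
Add(Mul(3394913, Pow(2391881, -1)), Mul(t, Pow(-2781819, -1))) = Add(Mul(3394913, Pow(2391881, -1)), Mul(0, Pow(-2781819, -1))) = Add(Mul(3394913, Rational(1, 2391881)), Mul(0, Rational(-1, 2781819))) = Add(Rational(3394913, 2391881), 0) = Rational(3394913, 2391881)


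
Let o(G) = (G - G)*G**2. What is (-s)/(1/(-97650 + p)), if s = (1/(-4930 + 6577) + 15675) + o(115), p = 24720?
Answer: 627604609060/549 ≈ 1.1432e+9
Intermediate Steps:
o(G) = 0 (o(G) = 0*G**2 = 0)
s = 25816726/1647 (s = (1/(-4930 + 6577) + 15675) + 0 = (1/1647 + 15675) + 0 = 25816726/1647 + 0 = 25816726/1647 ≈ 15675.)
(-s)/(1/(-97650 + p)) = (-1*25816726/1647)/(1/(-97650 + 24720)) = -25816726/(1647*(1/(-72930))) = -25816726/(1647*(-1/72930)) = -25816726/1647*(-72930) = 627604609060/549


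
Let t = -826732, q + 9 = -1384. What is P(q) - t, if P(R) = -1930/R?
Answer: 1151639606/1393 ≈ 8.2673e+5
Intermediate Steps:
q = -1393 (q = -9 - 1384 = -1393)
P(q) - t = -1930/(-1393) - 1*(-826732) = -1930*(-1/1393) + 826732 = 1930/1393 + 826732 = 1151639606/1393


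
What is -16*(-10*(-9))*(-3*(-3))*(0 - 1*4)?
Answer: 51840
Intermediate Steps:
-16*(-10*(-9))*(-3*(-3))*(0 - 1*4) = -1440*9*(0 - 4) = -1440*9*(-4) = -1440*(-36) = -16*(-3240) = 51840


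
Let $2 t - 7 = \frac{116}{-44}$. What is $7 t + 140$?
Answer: $\frac{1708}{11} \approx 155.27$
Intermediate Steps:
$t = \frac{24}{11}$ ($t = \frac{7}{2} + \frac{116 \frac{1}{-44}}{2} = \frac{7}{2} + \frac{116 \left(- \frac{1}{44}\right)}{2} = \frac{7}{2} + \frac{1}{2} \left(- \frac{29}{11}\right) = \frac{7}{2} - \frac{29}{22} = \frac{24}{11} \approx 2.1818$)
$7 t + 140 = 7 \cdot \frac{24}{11} + 140 = \frac{168}{11} + 140 = \frac{1708}{11}$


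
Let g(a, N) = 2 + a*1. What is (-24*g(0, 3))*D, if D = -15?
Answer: 720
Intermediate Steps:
g(a, N) = 2 + a
(-24*g(0, 3))*D = -24*(2 + 0)*(-15) = -24*2*(-15) = -48*(-15) = 720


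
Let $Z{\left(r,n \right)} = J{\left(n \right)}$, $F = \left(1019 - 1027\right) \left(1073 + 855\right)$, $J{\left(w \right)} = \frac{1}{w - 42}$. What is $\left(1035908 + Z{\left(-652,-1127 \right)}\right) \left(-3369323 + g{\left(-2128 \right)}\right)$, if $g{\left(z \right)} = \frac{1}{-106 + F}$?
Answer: $- \frac{63365052662071788141}{18154570} \approx -3.4903 \cdot 10^{12}$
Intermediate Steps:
$J{\left(w \right)} = \frac{1}{-42 + w}$
$F = -15424$ ($F = \left(-8\right) 1928 = -15424$)
$Z{\left(r,n \right)} = \frac{1}{-42 + n}$
$g{\left(z \right)} = - \frac{1}{15530}$ ($g{\left(z \right)} = \frac{1}{-106 - 15424} = \frac{1}{-15530} = - \frac{1}{15530}$)
$\left(1035908 + Z{\left(-652,-1127 \right)}\right) \left(-3369323 + g{\left(-2128 \right)}\right) = \left(1035908 + \frac{1}{-42 - 1127}\right) \left(-3369323 - \frac{1}{15530}\right) = \left(1035908 + \frac{1}{-1169}\right) \left(- \frac{52325586191}{15530}\right) = \left(1035908 - \frac{1}{1169}\right) \left(- \frac{52325586191}{15530}\right) = \frac{1210976451}{1169} \left(- \frac{52325586191}{15530}\right) = - \frac{63365052662071788141}{18154570}$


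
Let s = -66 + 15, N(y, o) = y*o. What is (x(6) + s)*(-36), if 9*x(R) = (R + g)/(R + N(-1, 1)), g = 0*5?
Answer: 9156/5 ≈ 1831.2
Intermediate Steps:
g = 0
N(y, o) = o*y
x(R) = R/(9*(-1 + R)) (x(R) = ((R + 0)/(R + 1*(-1)))/9 = (R/(R - 1))/9 = (R/(-1 + R))/9 = R/(9*(-1 + R)))
s = -51
(x(6) + s)*(-36) = ((⅑)*6/(-1 + 6) - 51)*(-36) = ((⅑)*6/5 - 51)*(-36) = ((⅑)*6*(⅕) - 51)*(-36) = (2/15 - 51)*(-36) = -763/15*(-36) = 9156/5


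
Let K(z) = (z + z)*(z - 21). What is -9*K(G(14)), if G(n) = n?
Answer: 1764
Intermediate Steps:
K(z) = 2*z*(-21 + z) (K(z) = (2*z)*(-21 + z) = 2*z*(-21 + z))
-9*K(G(14)) = -18*14*(-21 + 14) = -18*14*(-7) = -9*(-196) = 1764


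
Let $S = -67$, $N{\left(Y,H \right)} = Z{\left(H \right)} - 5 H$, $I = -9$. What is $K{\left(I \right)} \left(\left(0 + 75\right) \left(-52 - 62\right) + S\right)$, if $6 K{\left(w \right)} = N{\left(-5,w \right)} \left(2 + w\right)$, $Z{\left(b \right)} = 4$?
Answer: $\frac{2955631}{6} \approx 4.9261 \cdot 10^{5}$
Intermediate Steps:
$N{\left(Y,H \right)} = 4 - 5 H$
$K{\left(w \right)} = \frac{\left(2 + w\right) \left(4 - 5 w\right)}{6}$ ($K{\left(w \right)} = \frac{\left(4 - 5 w\right) \left(2 + w\right)}{6} = \frac{\left(2 + w\right) \left(4 - 5 w\right)}{6}$)
$K{\left(I \right)} \left(\left(0 + 75\right) \left(-52 - 62\right) + S\right) = - \frac{\left(-4 + 5 \left(-9\right)\right) \left(2 - 9\right)}{6} \left(\left(0 + 75\right) \left(-52 - 62\right) - 67\right) = \left(- \frac{1}{6}\right) \left(-4 - 45\right) \left(-7\right) \left(75 \left(-114\right) - 67\right) = \left(- \frac{1}{6}\right) \left(-49\right) \left(-7\right) \left(-8550 - 67\right) = \left(- \frac{343}{6}\right) \left(-8617\right) = \frac{2955631}{6}$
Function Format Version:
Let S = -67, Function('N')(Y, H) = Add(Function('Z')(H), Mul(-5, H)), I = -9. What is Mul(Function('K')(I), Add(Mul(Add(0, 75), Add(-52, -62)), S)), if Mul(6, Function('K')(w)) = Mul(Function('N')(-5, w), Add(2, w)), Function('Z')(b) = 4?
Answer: Rational(2955631, 6) ≈ 4.9261e+5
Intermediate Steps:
Function('N')(Y, H) = Add(4, Mul(-5, H))
Function('K')(w) = Mul(Rational(1, 6), Add(2, w), Add(4, Mul(-5, w))) (Function('K')(w) = Mul(Rational(1, 6), Mul(Add(4, Mul(-5, w)), Add(2, w))) = Mul(Rational(1, 6), Mul(Add(2, w), Add(4, Mul(-5, w)))) = Mul(Rational(1, 6), Add(2, w), Add(4, Mul(-5, w))))
Mul(Function('K')(I), Add(Mul(Add(0, 75), Add(-52, -62)), S)) = Mul(Mul(Rational(-1, 6), Add(-4, Mul(5, -9)), Add(2, -9)), Add(Mul(Add(0, 75), Add(-52, -62)), -67)) = Mul(Mul(Rational(-1, 6), Add(-4, -45), -7), Add(Mul(75, -114), -67)) = Mul(Mul(Rational(-1, 6), -49, -7), Add(-8550, -67)) = Mul(Rational(-343, 6), -8617) = Rational(2955631, 6)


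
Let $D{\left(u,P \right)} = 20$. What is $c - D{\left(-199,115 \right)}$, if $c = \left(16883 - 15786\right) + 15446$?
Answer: $16523$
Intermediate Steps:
$c = 16543$ ($c = 1097 + 15446 = 16543$)
$c - D{\left(-199,115 \right)} = 16543 - 20 = 16523$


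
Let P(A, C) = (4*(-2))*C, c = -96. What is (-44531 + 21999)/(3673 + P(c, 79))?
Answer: -22532/3041 ≈ -7.4094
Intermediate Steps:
P(A, C) = -8*C
(-44531 + 21999)/(3673 + P(c, 79)) = (-44531 + 21999)/(3673 - 8*79) = -22532/(3673 - 632) = -22532/3041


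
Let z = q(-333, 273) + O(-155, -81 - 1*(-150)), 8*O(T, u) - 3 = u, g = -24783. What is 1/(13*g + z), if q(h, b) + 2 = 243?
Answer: -1/321929 ≈ -3.1063e-6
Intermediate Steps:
O(T, u) = 3/8 + u/8
q(h, b) = 241 (q(h, b) = -2 + 243 = 241)
z = 250 (z = 241 + (3/8 + (-81 - 1*(-150))/8) = 241 + (3/8 + (-81 + 150)/8) = 241 + (3/8 + (1/8)*69) = 241 + (3/8 + 69/8) = 241 + 9 = 250)
1/(13*g + z) = 1/(13*(-24783) + 250) = 1/(-322179 + 250) = 1/(-321929) = -1/321929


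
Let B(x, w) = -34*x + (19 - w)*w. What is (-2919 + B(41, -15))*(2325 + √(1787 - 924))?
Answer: -11213475 - 4823*√863 ≈ -1.1355e+7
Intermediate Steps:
B(x, w) = -34*x + w*(19 - w)
(-2919 + B(41, -15))*(2325 + √(1787 - 924)) = (-2919 + (-1*(-15)² - 34*41 + 19*(-15)))*(2325 + √(1787 - 924)) = (-2919 + (-1*225 - 1394 - 285))*(2325 + √863) = (-2919 + (-225 - 1394 - 285))*(2325 + √863) = (-2919 - 1904)*(2325 + √863) = -4823*(2325 + √863) = -11213475 - 4823*√863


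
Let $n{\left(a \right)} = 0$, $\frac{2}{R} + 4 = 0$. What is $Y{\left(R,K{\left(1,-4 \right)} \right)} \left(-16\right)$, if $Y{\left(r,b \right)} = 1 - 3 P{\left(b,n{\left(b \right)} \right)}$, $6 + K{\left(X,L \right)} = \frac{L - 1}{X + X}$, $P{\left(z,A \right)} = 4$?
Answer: $176$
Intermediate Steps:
$R = - \frac{1}{2}$ ($R = \frac{2}{-4 + 0} = \frac{2}{-4} = 2 \left(- \frac{1}{4}\right) = - \frac{1}{2} \approx -0.5$)
$K{\left(X,L \right)} = -6 + \frac{-1 + L}{2 X}$ ($K{\left(X,L \right)} = -6 + \frac{L - 1}{X + X} = -6 + \frac{-1 + L}{2 X}$)
$Y{\left(r,b \right)} = -11$ ($Y{\left(r,b \right)} = 1 - 12 = -11$)
$Y{\left(R,K{\left(1,-4 \right)} \right)} \left(-16\right) = \left(-11\right) \left(-16\right) = 176$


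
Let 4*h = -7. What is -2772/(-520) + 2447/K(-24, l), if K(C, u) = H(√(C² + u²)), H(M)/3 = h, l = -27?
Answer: -1257887/2730 ≈ -460.76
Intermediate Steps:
h = -7/4 (h = (¼)*(-7) = -7/4 ≈ -1.7500)
H(M) = -21/4 (H(M) = 3*(-7/4) = -21/4)
K(C, u) = -21/4
-2772/(-520) + 2447/K(-24, l) = -2772/(-520) + 2447/(-21/4) = -2772*(-1/520) + 2447*(-4/21) = 693/130 - 9788/21 = -1257887/2730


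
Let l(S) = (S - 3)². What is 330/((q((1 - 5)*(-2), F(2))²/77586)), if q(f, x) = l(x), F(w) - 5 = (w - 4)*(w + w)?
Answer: 711205/36 ≈ 19756.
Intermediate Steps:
F(w) = 5 + 2*w*(-4 + w) (F(w) = 5 + (w - 4)*(w + w) = 5 + (-4 + w)*(2*w) = 5 + 2*w*(-4 + w))
l(S) = (-3 + S)²
q(f, x) = (-3 + x)²
330/((q((1 - 5)*(-2), F(2))²/77586)) = 330/((((-3 + (5 - 8*2 + 2*2²))²)²/77586)) = 330/((((-3 + (5 - 16 + 2*4))²)²*(1/77586))) = 330/((((-3 + (5 - 16 + 8))²)²*(1/77586))) = 330/((((-3 - 3)²)²*(1/77586))) = 330/((((-6)²)²*(1/77586))) = 330/((36²*(1/77586))) = 330/((1296*(1/77586))) = 330/(216/12931) = 330*(12931/216) = 711205/36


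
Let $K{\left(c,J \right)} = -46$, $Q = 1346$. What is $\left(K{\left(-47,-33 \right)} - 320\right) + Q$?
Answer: $980$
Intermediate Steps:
$\left(K{\left(-47,-33 \right)} - 320\right) + Q = \left(-46 - 320\right) + 1346 = -366 + 1346 = 980$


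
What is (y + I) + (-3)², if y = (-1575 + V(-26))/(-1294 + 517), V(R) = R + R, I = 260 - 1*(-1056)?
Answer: 1031152/777 ≈ 1327.1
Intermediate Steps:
I = 1316 (I = 260 + 1056 = 1316)
V(R) = 2*R
y = 1627/777 (y = (-1575 + 2*(-26))/(-1294 + 517) = (-1575 - 52)/(-777) = -1627*(-1/777) = 1627/777 ≈ 2.0940)
(y + I) + (-3)² = (1627/777 + 1316) + (-3)² = 1024159/777 + 9 = 1031152/777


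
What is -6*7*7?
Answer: -294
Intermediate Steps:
-6*7*7 = -42*7 = -294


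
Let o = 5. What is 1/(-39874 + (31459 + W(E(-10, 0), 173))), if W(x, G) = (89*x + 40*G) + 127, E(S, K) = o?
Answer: -1/923 ≈ -0.0010834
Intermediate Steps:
E(S, K) = 5
W(x, G) = 127 + 40*G + 89*x (W(x, G) = (40*G + 89*x) + 127 = 127 + 40*G + 89*x)
1/(-39874 + (31459 + W(E(-10, 0), 173))) = 1/(-39874 + (31459 + (127 + 40*173 + 89*5))) = 1/(-39874 + (31459 + (127 + 6920 + 445))) = 1/(-39874 + (31459 + 7492)) = 1/(-39874 + 38951) = 1/(-923) = -1/923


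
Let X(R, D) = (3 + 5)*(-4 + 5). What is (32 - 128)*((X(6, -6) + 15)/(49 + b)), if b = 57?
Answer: -1104/53 ≈ -20.830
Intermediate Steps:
X(R, D) = 8 (X(R, D) = 8*1 = 8)
(32 - 128)*((X(6, -6) + 15)/(49 + b)) = (32 - 128)*((8 + 15)/(49 + 57)) = -2208/106 = -96*23/106 = -1104/53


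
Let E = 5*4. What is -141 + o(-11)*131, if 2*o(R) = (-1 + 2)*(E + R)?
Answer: 897/2 ≈ 448.50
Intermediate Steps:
E = 20
o(R) = 10 + R/2 (o(R) = ((-1 + 2)*(20 + R))/2 = (1*(20 + R))/2 = (20 + R)/2 = 10 + R/2)
-141 + o(-11)*131 = -141 + (10 + (½)*(-11))*131 = -141 + (10 - 11/2)*131 = -141 + (9/2)*131 = -141 + 1179/2 = 897/2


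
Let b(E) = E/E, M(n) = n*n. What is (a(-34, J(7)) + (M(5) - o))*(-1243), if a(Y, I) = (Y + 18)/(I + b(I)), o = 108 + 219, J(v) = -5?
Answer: 370414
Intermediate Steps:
M(n) = n²
b(E) = 1
o = 327
a(Y, I) = (18 + Y)/(1 + I) (a(Y, I) = (Y + 18)/(I + 1) = (18 + Y)/(1 + I))
(a(-34, J(7)) + (M(5) - o))*(-1243) = ((18 - 34)/(1 - 5) + (5² - 1*327))*(-1243) = (-16/(-4) + (25 - 327))*(-1243) = (-¼*(-16) - 302)*(-1243) = (4 - 302)*(-1243) = -298*(-1243) = 370414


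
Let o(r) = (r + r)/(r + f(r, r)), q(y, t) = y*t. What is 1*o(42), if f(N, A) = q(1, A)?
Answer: 1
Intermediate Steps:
q(y, t) = t*y
f(N, A) = A (f(N, A) = A*1 = A)
o(r) = 1 (o(r) = (r + r)/(r + r) = (2*r)/((2*r)) = (2*r)*(1/(2*r)) = 1)
1*o(42) = 1*1 = 1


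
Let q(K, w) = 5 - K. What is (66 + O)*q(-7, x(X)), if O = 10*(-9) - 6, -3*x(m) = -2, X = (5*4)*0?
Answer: -360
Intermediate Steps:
X = 0 (X = 20*0 = 0)
x(m) = ⅔ (x(m) = -⅓*(-2) = ⅔)
O = -96 (O = -90 - 6 = -96)
(66 + O)*q(-7, x(X)) = (66 - 96)*(5 - 1*(-7)) = -30*(5 + 7) = -30*12 = -360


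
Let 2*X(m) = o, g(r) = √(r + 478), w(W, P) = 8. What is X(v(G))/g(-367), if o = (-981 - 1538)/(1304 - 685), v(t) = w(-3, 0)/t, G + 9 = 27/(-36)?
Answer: -2519*√111/137418 ≈ -0.19313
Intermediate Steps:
G = -39/4 (G = -9 + 27/(-36) = -9 + 27*(-1/36) = -9 - ¾ = -39/4 ≈ -9.7500)
v(t) = 8/t
o = -2519/619 ≈ -4.0695
g(r) = √(478 + r)
X(m) = -2519/1238 (X(m) = (½)*(-2519/619) = -2519/1238)
X(v(G))/g(-367) = -2519/(1238*√(478 - 367)) = -2519*√111/111/1238 = -2519*√111/137418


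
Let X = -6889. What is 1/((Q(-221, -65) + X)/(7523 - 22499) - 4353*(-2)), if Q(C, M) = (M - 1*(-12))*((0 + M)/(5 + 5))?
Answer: 9984/86925067 ≈ 0.00011486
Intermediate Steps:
Q(C, M) = M*(12 + M)/10 (Q(C, M) = (M + 12)*(M/10) = (12 + M)*(M*(1/10)) = (12 + M)*(M/10) = M*(12 + M)/10)
1/((Q(-221, -65) + X)/(7523 - 22499) - 4353*(-2)) = 1/(((1/10)*(-65)*(12 - 65) - 6889)/(7523 - 22499) - 4353*(-2)) = 1/(((1/10)*(-65)*(-53) - 6889)/(-14976) + 8706) = 1/((689/2 - 6889)*(-1/14976) + 8706) = 1/(-13089/2*(-1/14976) + 8706) = 1/(4363/9984 + 8706) = 1/(86925067/9984) = 9984/86925067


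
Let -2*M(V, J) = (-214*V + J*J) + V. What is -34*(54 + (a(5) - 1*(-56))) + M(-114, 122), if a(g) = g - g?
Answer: -23323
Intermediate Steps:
a(g) = 0
M(V, J) = -J²/2 + 213*V/2 (M(V, J) = -((-214*V + J*J) + V)/2 = -((-214*V + J²) + V)/2 = -((J² - 214*V) + V)/2 = -(J² - 213*V)/2 = -J²/2 + 213*V/2)
-34*(54 + (a(5) - 1*(-56))) + M(-114, 122) = -34*(54 + (0 - 1*(-56))) + (-½*122² + (213/2)*(-114)) = -34*(54 + (0 + 56)) + (-½*14884 - 12141) = -34*(54 + 56) + (-7442 - 12141) = -34*110 - 19583 = -3740 - 19583 = -23323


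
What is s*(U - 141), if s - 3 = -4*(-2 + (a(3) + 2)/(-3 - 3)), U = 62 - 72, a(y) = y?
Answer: -6493/3 ≈ -2164.3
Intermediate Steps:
U = -10
s = 43/3 (s = 3 - 4*(-2 + (3 + 2)/(-3 - 3)) = 3 - 4*(-2 + 5/(-6)) = 3 - 4*(-2 + 5*(-⅙)) = 3 - 4*(-2 - ⅚) = 3 - 4*(-17/6) = 3 + 34/3 = 43/3 ≈ 14.333)
s*(U - 141) = 43*(-10 - 141)/3 = (43/3)*(-151) = -6493/3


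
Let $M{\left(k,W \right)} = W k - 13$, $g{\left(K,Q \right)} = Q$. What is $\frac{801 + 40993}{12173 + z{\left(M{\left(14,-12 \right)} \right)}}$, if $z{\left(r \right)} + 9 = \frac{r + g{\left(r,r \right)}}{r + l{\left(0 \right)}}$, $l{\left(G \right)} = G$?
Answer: $\frac{20897}{6083} \approx 3.4353$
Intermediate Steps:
$M{\left(k,W \right)} = -13 + W k$
$z{\left(r \right)} = -7$ ($z{\left(r \right)} = -9 + \frac{r + r}{r + 0} = -9 + \frac{2 r}{r} = -9 + 2 = -7$)
$\frac{801 + 40993}{12173 + z{\left(M{\left(14,-12 \right)} \right)}} = \frac{801 + 40993}{12173 - 7} = \frac{41794}{12166} = 41794 \cdot \frac{1}{12166} = \frac{20897}{6083}$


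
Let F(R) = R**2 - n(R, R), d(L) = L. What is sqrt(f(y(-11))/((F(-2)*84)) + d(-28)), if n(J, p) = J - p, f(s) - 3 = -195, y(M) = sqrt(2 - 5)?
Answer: 10*I*sqrt(14)/7 ≈ 5.3452*I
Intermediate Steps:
y(M) = I*sqrt(3) (y(M) = sqrt(-3) = I*sqrt(3))
f(s) = -192 (f(s) = 3 - 195 = -192)
F(R) = R**2 (F(R) = R**2 - (R - R) = R**2 - 1*0 = R**2 + 0 = R**2)
sqrt(f(y(-11))/((F(-2)*84)) + d(-28)) = sqrt(-192/((-2)**2*84) - 28) = sqrt(-192/(4*84) - 28) = sqrt(-192/336 - 28) = sqrt(-192*1/336 - 28) = sqrt(-4/7 - 28) = sqrt(-200/7) = 10*I*sqrt(14)/7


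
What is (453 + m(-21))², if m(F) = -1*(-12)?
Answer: 216225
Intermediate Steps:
m(F) = 12
(453 + m(-21))² = (453 + 12)² = 465² = 216225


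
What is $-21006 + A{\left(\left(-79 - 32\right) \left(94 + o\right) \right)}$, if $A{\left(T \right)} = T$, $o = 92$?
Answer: $-41652$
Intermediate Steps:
$-21006 + A{\left(\left(-79 - 32\right) \left(94 + o\right) \right)} = -21006 + \left(-79 - 32\right) \left(94 + 92\right) = -21006 - 20646 = -41652$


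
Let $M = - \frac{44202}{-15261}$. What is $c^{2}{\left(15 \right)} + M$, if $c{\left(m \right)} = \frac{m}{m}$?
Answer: $\frac{19821}{5087} \approx 3.8964$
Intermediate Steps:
$c{\left(m \right)} = 1$
$M = \frac{14734}{5087}$ ($M = \left(-44202\right) \left(- \frac{1}{15261}\right) = \frac{14734}{5087} \approx 2.8964$)
$c^{2}{\left(15 \right)} + M = 1^{2} + \frac{14734}{5087} = 1 + \frac{14734}{5087} = \frac{19821}{5087}$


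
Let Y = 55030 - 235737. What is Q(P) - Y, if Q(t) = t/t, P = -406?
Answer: 180708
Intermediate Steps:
Q(t) = 1
Y = -180707
Q(P) - Y = 1 - 1*(-180707) = 1 + 180707 = 180708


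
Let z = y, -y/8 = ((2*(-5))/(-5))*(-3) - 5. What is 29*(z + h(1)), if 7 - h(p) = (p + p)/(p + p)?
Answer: 2726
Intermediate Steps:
y = 88 (y = -8*(((2*(-5))/(-5))*(-3) - 5) = -8*(-10*(-⅕)*(-3) - 5) = -8*(2*(-3) - 5) = -8*(-6 - 5) = -8*(-11) = 88)
h(p) = 6 (h(p) = 7 - (p + p)/(p + p) = 7 - 2*p/(2*p) = 7 - 2*p*1/(2*p) = 7 - 1*1 = 7 - 1 = 6)
z = 88
29*(z + h(1)) = 29*(88 + 6) = 29*94 = 2726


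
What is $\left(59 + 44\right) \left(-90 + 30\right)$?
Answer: $-6180$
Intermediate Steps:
$\left(59 + 44\right) \left(-90 + 30\right) = 103 \left(-60\right) = -6180$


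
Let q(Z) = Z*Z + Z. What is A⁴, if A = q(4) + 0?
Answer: 160000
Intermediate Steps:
q(Z) = Z + Z² (q(Z) = Z² + Z = Z + Z²)
A = 20 (A = 4*(1 + 4) + 0 = 4*5 + 0 = 20 + 0 = 20)
A⁴ = 20⁴ = 160000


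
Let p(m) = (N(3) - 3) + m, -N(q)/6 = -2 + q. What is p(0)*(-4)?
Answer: 36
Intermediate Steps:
N(q) = 12 - 6*q (N(q) = -6*(-2 + q) = 12 - 6*q)
p(m) = -9 + m (p(m) = ((12 - 6*3) - 3) + m = ((12 - 18) - 3) + m = (-6 - 3) + m = -9 + m)
p(0)*(-4) = (-9 + 0)*(-4) = -9*(-4) = 36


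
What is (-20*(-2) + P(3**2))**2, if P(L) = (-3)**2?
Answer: 2401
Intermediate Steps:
P(L) = 9
(-20*(-2) + P(3**2))**2 = (-20*(-2) + 9)**2 = (40 + 9)**2 = 49**2 = 2401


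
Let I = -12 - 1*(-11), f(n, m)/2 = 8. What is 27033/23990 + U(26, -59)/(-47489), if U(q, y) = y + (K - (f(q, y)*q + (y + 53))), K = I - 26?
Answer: 1295669177/1139261110 ≈ 1.1373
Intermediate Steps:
f(n, m) = 16 (f(n, m) = 2*8 = 16)
I = -1 (I = -12 + 11 = -1)
K = -27 (K = -1 - 26 = -27)
U(q, y) = -80 - 16*q (U(q, y) = y + (-27 - (16*q + (y + 53))) = y + (-27 - (16*q + (53 + y))) = y + (-27 - (53 + y + 16*q)) = y + (-27 + (-53 - y - 16*q)) = y + (-80 - y - 16*q) = -80 - 16*q)
27033/23990 + U(26, -59)/(-47489) = 27033/23990 + (-80 - 16*26)/(-47489) = 27033*(1/23990) + (-80 - 416)*(-1/47489) = 27033/23990 - 496*(-1/47489) = 27033/23990 + 496/47489 = 1295669177/1139261110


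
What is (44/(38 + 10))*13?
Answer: 143/12 ≈ 11.917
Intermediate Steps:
(44/(38 + 10))*13 = (44/48)*13 = ((1/48)*44)*13 = (11/12)*13 = 143/12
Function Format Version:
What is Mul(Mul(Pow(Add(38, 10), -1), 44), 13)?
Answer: Rational(143, 12) ≈ 11.917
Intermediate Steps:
Mul(Mul(Pow(Add(38, 10), -1), 44), 13) = Mul(Mul(Pow(48, -1), 44), 13) = Mul(Mul(Rational(1, 48), 44), 13) = Mul(Rational(11, 12), 13) = Rational(143, 12)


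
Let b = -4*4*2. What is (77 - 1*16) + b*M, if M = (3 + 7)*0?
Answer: 61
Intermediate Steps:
b = -32 (b = -16*2 = -32)
M = 0 (M = 10*0 = 0)
(77 - 1*16) + b*M = (77 - 1*16) - 32*0 = (77 - 16) + 0 = 61 + 0 = 61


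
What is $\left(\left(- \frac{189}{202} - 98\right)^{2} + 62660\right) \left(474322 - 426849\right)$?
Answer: $\frac{140338679258145}{40804} \approx 3.4393 \cdot 10^{9}$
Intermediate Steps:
$\left(\left(- \frac{189}{202} - 98\right)^{2} + 62660\right) \left(474322 - 426849\right) = \left(\left(\left(-189\right) \frac{1}{202} - 98\right)^{2} + 62660\right) 47473 = \left(\left(- \frac{189}{202} - 98\right)^{2} + 62660\right) 47473 = \left(\left(- \frac{19985}{202}\right)^{2} + 62660\right) 47473 = \left(\frac{399400225}{40804} + 62660\right) 47473 = \frac{2956178865}{40804} \cdot 47473 = \frac{140338679258145}{40804}$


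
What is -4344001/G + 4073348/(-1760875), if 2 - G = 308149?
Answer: 6394052794719/542608348625 ≈ 11.784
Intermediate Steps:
G = -308147 (G = 2 - 1*308149 = 2 - 308149 = -308147)
-4344001/G + 4073348/(-1760875) = -4344001/(-308147) + 4073348/(-1760875) = -4344001*(-1/308147) + 4073348*(-1/1760875) = 4344001/308147 - 4073348/1760875 = 6394052794719/542608348625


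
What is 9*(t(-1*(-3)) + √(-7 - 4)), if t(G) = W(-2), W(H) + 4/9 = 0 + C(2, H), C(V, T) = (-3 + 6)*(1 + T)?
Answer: -31 + 9*I*√11 ≈ -31.0 + 29.85*I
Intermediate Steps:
C(V, T) = 3 + 3*T (C(V, T) = 3*(1 + T) = 3 + 3*T)
W(H) = 23/9 + 3*H (W(H) = -4/9 + (0 + (3 + 3*H)) = -4/9 + (3 + 3*H) = 23/9 + 3*H)
t(G) = -31/9 (t(G) = 23/9 + 3*(-2) = 23/9 - 6 = -31/9)
9*(t(-1*(-3)) + √(-7 - 4)) = 9*(-31/9 + √(-7 - 4)) = 9*(-31/9 + √(-11)) = 9*(-31/9 + I*√11) = -31 + 9*I*√11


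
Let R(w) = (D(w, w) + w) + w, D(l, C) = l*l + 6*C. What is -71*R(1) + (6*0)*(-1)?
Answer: -639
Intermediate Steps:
D(l, C) = l² + 6*C
R(w) = w² + 8*w (R(w) = ((w² + 6*w) + w) + w = (w² + 7*w) + w = w² + 8*w)
-71*R(1) + (6*0)*(-1) = -71*(8 + 1) + (6*0)*(-1) = -71*9 + 0*(-1) = -71*9 + 0 = -639 + 0 = -639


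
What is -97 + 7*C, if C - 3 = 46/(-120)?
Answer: -4721/60 ≈ -78.683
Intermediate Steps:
C = 157/60 (C = 3 + 46/(-120) = 3 + 46*(-1/120) = 3 - 23/60 = 157/60 ≈ 2.6167)
-97 + 7*C = -97 + 7*(157/60) = -97 + 1099/60 = -4721/60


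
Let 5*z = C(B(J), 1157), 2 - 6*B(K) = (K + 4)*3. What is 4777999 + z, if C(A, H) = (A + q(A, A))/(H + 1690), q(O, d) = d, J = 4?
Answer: 204044447273/42705 ≈ 4.7780e+6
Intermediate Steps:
B(K) = -5/3 - K/2 (B(K) = ⅓ - (K + 4)*3/6 = ⅓ - (4 + K)*3/6 = ⅓ - (12 + 3*K)/6 = ⅓ + (-2 - K/2) = -5/3 - K/2)
C(A, H) = 2*A/(1690 + H) (C(A, H) = (A + A)/(H + 1690) = (2*A)/(1690 + H) = 2*A/(1690 + H))
z = -22/42705 (z = (2*(-5/3 - ½*4)/(1690 + 1157))/5 = (2*(-5/3 - 2)/2847)/5 = (2*(-11/3)*(1/2847))/5 = (⅕)*(-22/8541) = -22/42705 ≈ -0.00051516)
4777999 + z = 4777999 - 22/42705 = 204044447273/42705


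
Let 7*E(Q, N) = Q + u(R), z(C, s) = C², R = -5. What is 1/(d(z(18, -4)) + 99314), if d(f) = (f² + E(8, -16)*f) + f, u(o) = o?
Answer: 7/1433270 ≈ 4.8839e-6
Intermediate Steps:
E(Q, N) = -5/7 + Q/7 (E(Q, N) = (Q - 5)/7 = (-5 + Q)/7 = -5/7 + Q/7)
d(f) = f² + 10*f/7 (d(f) = (f² + (-5/7 + (⅐)*8)*f) + f = (f² + (-5/7 + 8/7)*f) + f = (f² + 3*f/7) + f = f² + 10*f/7)
1/(d(z(18, -4)) + 99314) = 1/((⅐)*18²*(10 + 7*18²) + 99314) = 1/((⅐)*324*(10 + 7*324) + 99314) = 1/((⅐)*324*(10 + 2268) + 99314) = 1/((⅐)*324*2278 + 99314) = 1/(738072/7 + 99314) = 1/(1433270/7) = 7/1433270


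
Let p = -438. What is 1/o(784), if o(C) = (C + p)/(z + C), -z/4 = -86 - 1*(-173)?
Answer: 218/173 ≈ 1.2601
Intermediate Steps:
z = -348 (z = -4*(-86 - 1*(-173)) = -4*(-86 + 173) = -4*87 = -348)
o(C) = (-438 + C)/(-348 + C) (o(C) = (C - 438)/(-348 + C) = (-438 + C)/(-348 + C))
1/o(784) = 1/((-438 + 784)/(-348 + 784)) = 1/(346/436) = 1/((1/436)*346) = 1/(173/218) = 218/173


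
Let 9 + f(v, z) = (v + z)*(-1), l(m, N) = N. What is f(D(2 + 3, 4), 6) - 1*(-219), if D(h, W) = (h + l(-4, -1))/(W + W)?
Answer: 407/2 ≈ 203.50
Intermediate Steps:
D(h, W) = (-1 + h)/(2*W) (D(h, W) = (h - 1)/(W + W) = (-1 + h)/((2*W)) = (-1 + h)*(1/(2*W)) = (-1 + h)/(2*W))
f(v, z) = -9 - v - z (f(v, z) = -9 + (v + z)*(-1) = -9 + (-v - z) = -9 - v - z)
f(D(2 + 3, 4), 6) - 1*(-219) = (-9 - (-1 + (2 + 3))/(2*4) - 1*6) - 1*(-219) = (-9 - (-1 + 5)/(2*4) - 6) + 219 = (-9 - 4/(2*4) - 6) + 219 = (-9 - 1*½ - 6) + 219 = (-9 - ½ - 6) + 219 = -31/2 + 219 = 407/2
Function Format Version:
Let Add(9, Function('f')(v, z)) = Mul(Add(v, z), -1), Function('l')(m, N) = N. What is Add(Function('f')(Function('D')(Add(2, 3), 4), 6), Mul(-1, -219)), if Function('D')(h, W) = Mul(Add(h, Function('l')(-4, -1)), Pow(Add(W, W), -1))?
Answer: Rational(407, 2) ≈ 203.50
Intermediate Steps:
Function('D')(h, W) = Mul(Rational(1, 2), Pow(W, -1), Add(-1, h)) (Function('D')(h, W) = Mul(Add(h, -1), Pow(Add(W, W), -1)) = Mul(Add(-1, h), Pow(Mul(2, W), -1)) = Mul(Add(-1, h), Mul(Rational(1, 2), Pow(W, -1))) = Mul(Rational(1, 2), Pow(W, -1), Add(-1, h)))
Function('f')(v, z) = Add(-9, Mul(-1, v), Mul(-1, z)) (Function('f')(v, z) = Add(-9, Mul(Add(v, z), -1)) = Add(-9, Add(Mul(-1, v), Mul(-1, z))) = Add(-9, Mul(-1, v), Mul(-1, z)))
Add(Function('f')(Function('D')(Add(2, 3), 4), 6), Mul(-1, -219)) = Add(Add(-9, Mul(-1, Mul(Rational(1, 2), Pow(4, -1), Add(-1, Add(2, 3)))), Mul(-1, 6)), Mul(-1, -219)) = Add(Add(-9, Mul(-1, Mul(Rational(1, 2), Rational(1, 4), Add(-1, 5))), -6), 219) = Add(Add(-9, Mul(-1, Mul(Rational(1, 2), Rational(1, 4), 4)), -6), 219) = Add(Add(-9, Mul(-1, Rational(1, 2)), -6), 219) = Add(Add(-9, Rational(-1, 2), -6), 219) = Add(Rational(-31, 2), 219) = Rational(407, 2)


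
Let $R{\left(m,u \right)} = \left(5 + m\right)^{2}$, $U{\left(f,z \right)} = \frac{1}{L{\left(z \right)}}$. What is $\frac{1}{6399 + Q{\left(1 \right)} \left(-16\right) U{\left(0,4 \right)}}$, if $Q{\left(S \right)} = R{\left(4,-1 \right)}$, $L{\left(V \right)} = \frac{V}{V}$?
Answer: $\frac{1}{5103} \approx 0.00019596$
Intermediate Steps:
$L{\left(V \right)} = 1$
$U{\left(f,z \right)} = 1$ ($U{\left(f,z \right)} = 1^{-1} = 1$)
$Q{\left(S \right)} = 81$ ($Q{\left(S \right)} = \left(5 + 4\right)^{2} = 9^{2} = 81$)
$\frac{1}{6399 + Q{\left(1 \right)} \left(-16\right) U{\left(0,4 \right)}} = \frac{1}{6399 + 81 \left(-16\right) 1} = \frac{1}{6399 - 1296} = \frac{1}{5103}$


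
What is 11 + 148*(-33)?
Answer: -4873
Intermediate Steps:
11 + 148*(-33) = 11 - 4884 = -4873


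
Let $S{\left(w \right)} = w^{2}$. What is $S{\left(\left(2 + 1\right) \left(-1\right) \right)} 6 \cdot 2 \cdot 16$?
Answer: $1728$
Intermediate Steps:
$S{\left(\left(2 + 1\right) \left(-1\right) \right)} 6 \cdot 2 \cdot 16 = \left(\left(2 + 1\right) \left(-1\right)\right)^{2} \cdot 6 \cdot 2 \cdot 16 = \left(3 \left(-1\right)\right)^{2} \cdot 12 \cdot 16 = \left(-3\right)^{2} \cdot 12 \cdot 16 = 9 \cdot 12 \cdot 16 = 108 \cdot 16 = 1728$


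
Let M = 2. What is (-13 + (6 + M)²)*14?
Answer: 714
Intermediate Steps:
(-13 + (6 + M)²)*14 = (-13 + (6 + 2)²)*14 = (-13 + 8²)*14 = (-13 + 64)*14 = 51*14 = 714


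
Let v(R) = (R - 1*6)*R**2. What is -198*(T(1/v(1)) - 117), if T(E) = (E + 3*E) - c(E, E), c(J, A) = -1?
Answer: 115632/5 ≈ 23126.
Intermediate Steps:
v(R) = R**2*(-6 + R) (v(R) = (R - 6)*R**2 = (-6 + R)*R**2 = R**2*(-6 + R))
T(E) = 1 + 4*E (T(E) = (E + 3*E) - 1*(-1) = 4*E + 1 = 1 + 4*E)
-198*(T(1/v(1)) - 117) = -198*((1 + 4/((1**2*(-6 + 1)))) - 117) = -198*((1 + 4/((1*(-5)))) - 117) = -198*((1 + 4/(-5)) - 117) = -198*((1 + 4*(-1/5)) - 117) = -198*((1 - 4/5) - 117) = -198*(1/5 - 117) = -198*(-584/5) = 115632/5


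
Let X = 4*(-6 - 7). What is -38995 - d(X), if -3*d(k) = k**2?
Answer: -114281/3 ≈ -38094.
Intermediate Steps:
X = -52 (X = 4*(-13) = -52)
d(k) = -k**2/3
-38995 - d(X) = -38995 - (-1)*(-52)**2/3 = -38995 - (-1)*2704/3 = -38995 - 1*(-2704/3) = -38995 + 2704/3 = -114281/3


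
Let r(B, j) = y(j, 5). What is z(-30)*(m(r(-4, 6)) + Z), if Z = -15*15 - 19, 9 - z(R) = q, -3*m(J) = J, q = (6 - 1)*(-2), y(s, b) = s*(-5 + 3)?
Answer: -4560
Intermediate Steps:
y(s, b) = -2*s (y(s, b) = s*(-2) = -2*s)
r(B, j) = -2*j
q = -10 (q = 5*(-2) = -10)
m(J) = -J/3
z(R) = 19 (z(R) = 9 - 1*(-10) = 9 + 10 = 19)
Z = -244 (Z = -225 - 19 = -244)
z(-30)*(m(r(-4, 6)) + Z) = 19*(-(-2)*6/3 - 244) = 19*(-⅓*(-12) - 244) = 19*(4 - 244) = 19*(-240) = -4560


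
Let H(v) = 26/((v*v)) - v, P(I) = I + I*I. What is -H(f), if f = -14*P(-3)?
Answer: -296365/3528 ≈ -84.004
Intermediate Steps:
P(I) = I + I²
f = -84 (f = -(-42)*(1 - 3) = -(-42)*(-2) = -14*6 = -84)
H(v) = -v + 26/v² (H(v) = 26/(v²) - v = 26/v² - v = -v + 26/v²)
-H(f) = -(-1*(-84) + 26/(-84)²) = -(84 + 26*(1/7056)) = -(84 + 13/3528) = -1*296365/3528 = -296365/3528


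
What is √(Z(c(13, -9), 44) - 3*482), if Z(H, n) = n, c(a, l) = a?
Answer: I*√1402 ≈ 37.443*I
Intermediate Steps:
√(Z(c(13, -9), 44) - 3*482) = √(44 - 3*482) = √(44 - 1446) = √(-1402) = I*√1402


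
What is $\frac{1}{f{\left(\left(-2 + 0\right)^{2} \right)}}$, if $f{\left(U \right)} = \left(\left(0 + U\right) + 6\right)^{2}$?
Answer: $\frac{1}{100} \approx 0.01$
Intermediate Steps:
$f{\left(U \right)} = \left(6 + U\right)^{2}$ ($f{\left(U \right)} = \left(U + 6\right)^{2} = \left(6 + U\right)^{2}$)
$\frac{1}{f{\left(\left(-2 + 0\right)^{2} \right)}} = \frac{1}{\left(6 + \left(-2 + 0\right)^{2}\right)^{2}} = \frac{1}{\left(6 + \left(-2\right)^{2}\right)^{2}} = \frac{1}{\left(6 + 4\right)^{2}} = \frac{1}{10^{2}} = \frac{1}{100}$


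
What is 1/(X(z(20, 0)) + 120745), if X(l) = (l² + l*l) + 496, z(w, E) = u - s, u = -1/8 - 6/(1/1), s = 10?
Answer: 32/3896353 ≈ 8.2128e-6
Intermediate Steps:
u = -49/8 (u = -1*⅛ - 6/1 = -⅛ - 6*1 = -⅛ - 6 = -49/8 ≈ -6.1250)
z(w, E) = -129/8 (z(w, E) = -49/8 - 1*10 = -49/8 - 10 = -129/8)
X(l) = 496 + 2*l² (X(l) = (l² + l²) + 496 = 2*l² + 496 = 496 + 2*l²)
1/(X(z(20, 0)) + 120745) = 1/((496 + 2*(-129/8)²) + 120745) = 1/((496 + 2*(16641/64)) + 120745) = 1/((496 + 16641/32) + 120745) = 1/(32513/32 + 120745) = 1/(3896353/32) = 32/3896353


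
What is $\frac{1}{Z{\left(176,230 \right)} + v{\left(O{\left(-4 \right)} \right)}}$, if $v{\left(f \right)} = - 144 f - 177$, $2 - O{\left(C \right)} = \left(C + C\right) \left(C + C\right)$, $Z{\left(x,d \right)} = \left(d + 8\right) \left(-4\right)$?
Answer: $\frac{1}{7799} \approx 0.00012822$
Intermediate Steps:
$Z{\left(x,d \right)} = -32 - 4 d$ ($Z{\left(x,d \right)} = \left(8 + d\right) \left(-4\right) = -32 - 4 d$)
$O{\left(C \right)} = 2 - 4 C^{2}$ ($O{\left(C \right)} = 2 - \left(C + C\right) \left(C + C\right) = 2 - 2 C 2 C = 2 - 4 C^{2}$)
$v{\left(f \right)} = -177 - 144 f$
$\frac{1}{Z{\left(176,230 \right)} + v{\left(O{\left(-4 \right)} \right)}} = \frac{1}{\left(-32 - 920\right) - \left(177 + 144 \left(2 - 4 \left(-4\right)^{2}\right)\right)} = \frac{1}{\left(-32 - 920\right) - \left(177 + 144 \left(2 - 64\right)\right)} = \frac{1}{-952 - \left(177 + 144 \left(2 - 64\right)\right)} = \frac{1}{-952 - -8751} = \frac{1}{-952 + \left(-177 + 8928\right)} = \frac{1}{-952 + 8751} = \frac{1}{7799}$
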